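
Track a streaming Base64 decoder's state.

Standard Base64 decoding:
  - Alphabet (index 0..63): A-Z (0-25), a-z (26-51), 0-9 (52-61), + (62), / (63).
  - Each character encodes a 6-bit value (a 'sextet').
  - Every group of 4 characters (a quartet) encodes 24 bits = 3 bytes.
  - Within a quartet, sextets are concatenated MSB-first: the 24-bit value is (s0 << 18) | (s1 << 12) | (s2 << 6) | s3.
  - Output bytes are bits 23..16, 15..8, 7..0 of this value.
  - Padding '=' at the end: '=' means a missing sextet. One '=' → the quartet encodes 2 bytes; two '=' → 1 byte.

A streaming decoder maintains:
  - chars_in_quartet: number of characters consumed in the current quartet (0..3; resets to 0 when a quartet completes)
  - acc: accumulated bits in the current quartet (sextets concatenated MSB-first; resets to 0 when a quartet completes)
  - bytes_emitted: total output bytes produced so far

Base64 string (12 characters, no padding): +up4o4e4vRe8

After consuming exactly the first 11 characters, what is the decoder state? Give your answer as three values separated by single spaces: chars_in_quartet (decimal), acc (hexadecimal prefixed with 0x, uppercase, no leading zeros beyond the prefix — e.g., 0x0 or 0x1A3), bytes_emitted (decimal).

Answer: 3 0x2F45E 6

Derivation:
After char 0 ('+'=62): chars_in_quartet=1 acc=0x3E bytes_emitted=0
After char 1 ('u'=46): chars_in_quartet=2 acc=0xFAE bytes_emitted=0
After char 2 ('p'=41): chars_in_quartet=3 acc=0x3EBA9 bytes_emitted=0
After char 3 ('4'=56): chars_in_quartet=4 acc=0xFAEA78 -> emit FA EA 78, reset; bytes_emitted=3
After char 4 ('o'=40): chars_in_quartet=1 acc=0x28 bytes_emitted=3
After char 5 ('4'=56): chars_in_quartet=2 acc=0xA38 bytes_emitted=3
After char 6 ('e'=30): chars_in_quartet=3 acc=0x28E1E bytes_emitted=3
After char 7 ('4'=56): chars_in_quartet=4 acc=0xA387B8 -> emit A3 87 B8, reset; bytes_emitted=6
After char 8 ('v'=47): chars_in_quartet=1 acc=0x2F bytes_emitted=6
After char 9 ('R'=17): chars_in_quartet=2 acc=0xBD1 bytes_emitted=6
After char 10 ('e'=30): chars_in_quartet=3 acc=0x2F45E bytes_emitted=6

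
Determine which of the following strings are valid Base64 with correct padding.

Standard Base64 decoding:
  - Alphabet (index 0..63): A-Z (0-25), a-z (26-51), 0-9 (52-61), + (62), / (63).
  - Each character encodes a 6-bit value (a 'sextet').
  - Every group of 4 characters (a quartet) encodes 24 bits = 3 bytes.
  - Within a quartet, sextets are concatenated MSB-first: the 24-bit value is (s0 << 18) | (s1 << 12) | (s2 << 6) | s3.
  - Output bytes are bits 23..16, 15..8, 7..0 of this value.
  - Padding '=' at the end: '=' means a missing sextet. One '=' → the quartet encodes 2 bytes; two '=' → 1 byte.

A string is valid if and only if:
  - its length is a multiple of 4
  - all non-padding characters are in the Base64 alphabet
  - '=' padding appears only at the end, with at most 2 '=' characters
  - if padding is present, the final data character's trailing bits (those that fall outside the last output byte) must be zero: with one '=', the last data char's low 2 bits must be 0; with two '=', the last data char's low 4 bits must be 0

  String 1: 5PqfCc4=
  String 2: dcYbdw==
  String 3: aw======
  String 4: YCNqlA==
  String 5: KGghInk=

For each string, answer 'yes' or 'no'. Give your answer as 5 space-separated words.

Answer: yes yes no yes yes

Derivation:
String 1: '5PqfCc4=' → valid
String 2: 'dcYbdw==' → valid
String 3: 'aw======' → invalid (6 pad chars (max 2))
String 4: 'YCNqlA==' → valid
String 5: 'KGghInk=' → valid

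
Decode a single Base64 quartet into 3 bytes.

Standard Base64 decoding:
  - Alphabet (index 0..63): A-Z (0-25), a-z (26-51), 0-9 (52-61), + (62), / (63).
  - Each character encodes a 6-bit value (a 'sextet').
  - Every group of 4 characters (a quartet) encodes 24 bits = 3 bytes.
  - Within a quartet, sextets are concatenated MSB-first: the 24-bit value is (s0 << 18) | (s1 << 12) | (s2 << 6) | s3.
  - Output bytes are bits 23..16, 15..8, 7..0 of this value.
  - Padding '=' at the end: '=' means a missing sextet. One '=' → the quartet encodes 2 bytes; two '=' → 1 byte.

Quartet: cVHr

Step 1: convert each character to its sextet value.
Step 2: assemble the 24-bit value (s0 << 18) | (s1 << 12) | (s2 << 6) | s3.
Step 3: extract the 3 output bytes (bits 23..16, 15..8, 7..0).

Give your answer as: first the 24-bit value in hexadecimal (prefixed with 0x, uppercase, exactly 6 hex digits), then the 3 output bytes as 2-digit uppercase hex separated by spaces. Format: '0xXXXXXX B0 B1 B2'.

Sextets: c=28, V=21, H=7, r=43
24-bit: (28<<18) | (21<<12) | (7<<6) | 43
      = 0x700000 | 0x015000 | 0x0001C0 | 0x00002B
      = 0x7151EB
Bytes: (v>>16)&0xFF=71, (v>>8)&0xFF=51, v&0xFF=EB

Answer: 0x7151EB 71 51 EB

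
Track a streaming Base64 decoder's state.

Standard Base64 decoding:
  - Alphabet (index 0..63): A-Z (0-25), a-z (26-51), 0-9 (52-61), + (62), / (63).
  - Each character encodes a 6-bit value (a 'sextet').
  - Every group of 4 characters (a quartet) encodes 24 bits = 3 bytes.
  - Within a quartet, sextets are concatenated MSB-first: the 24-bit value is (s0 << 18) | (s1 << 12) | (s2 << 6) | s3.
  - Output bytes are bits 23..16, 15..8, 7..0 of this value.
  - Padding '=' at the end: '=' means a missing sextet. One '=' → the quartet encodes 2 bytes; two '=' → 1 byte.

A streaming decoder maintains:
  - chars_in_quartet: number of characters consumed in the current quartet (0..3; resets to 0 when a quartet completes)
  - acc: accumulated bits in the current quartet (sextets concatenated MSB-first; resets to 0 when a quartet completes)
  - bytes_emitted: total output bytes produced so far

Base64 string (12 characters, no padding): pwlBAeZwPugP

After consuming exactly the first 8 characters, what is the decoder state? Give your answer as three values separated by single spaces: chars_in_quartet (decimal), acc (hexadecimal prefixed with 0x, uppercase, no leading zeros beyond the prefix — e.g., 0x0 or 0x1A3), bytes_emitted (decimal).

Answer: 0 0x0 6

Derivation:
After char 0 ('p'=41): chars_in_quartet=1 acc=0x29 bytes_emitted=0
After char 1 ('w'=48): chars_in_quartet=2 acc=0xA70 bytes_emitted=0
After char 2 ('l'=37): chars_in_quartet=3 acc=0x29C25 bytes_emitted=0
After char 3 ('B'=1): chars_in_quartet=4 acc=0xA70941 -> emit A7 09 41, reset; bytes_emitted=3
After char 4 ('A'=0): chars_in_quartet=1 acc=0x0 bytes_emitted=3
After char 5 ('e'=30): chars_in_quartet=2 acc=0x1E bytes_emitted=3
After char 6 ('Z'=25): chars_in_quartet=3 acc=0x799 bytes_emitted=3
After char 7 ('w'=48): chars_in_quartet=4 acc=0x1E670 -> emit 01 E6 70, reset; bytes_emitted=6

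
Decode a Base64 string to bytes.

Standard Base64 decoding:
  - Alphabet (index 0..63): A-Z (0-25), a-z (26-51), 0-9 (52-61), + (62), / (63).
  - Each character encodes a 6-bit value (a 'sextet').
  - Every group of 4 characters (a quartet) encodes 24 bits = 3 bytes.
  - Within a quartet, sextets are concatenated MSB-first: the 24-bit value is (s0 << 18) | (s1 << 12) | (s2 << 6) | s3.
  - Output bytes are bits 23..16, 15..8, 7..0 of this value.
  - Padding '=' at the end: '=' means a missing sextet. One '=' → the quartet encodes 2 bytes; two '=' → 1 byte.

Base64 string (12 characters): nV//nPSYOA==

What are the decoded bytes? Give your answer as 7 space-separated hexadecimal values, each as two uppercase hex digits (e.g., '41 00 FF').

After char 0 ('n'=39): chars_in_quartet=1 acc=0x27 bytes_emitted=0
After char 1 ('V'=21): chars_in_quartet=2 acc=0x9D5 bytes_emitted=0
After char 2 ('/'=63): chars_in_quartet=3 acc=0x2757F bytes_emitted=0
After char 3 ('/'=63): chars_in_quartet=4 acc=0x9D5FFF -> emit 9D 5F FF, reset; bytes_emitted=3
After char 4 ('n'=39): chars_in_quartet=1 acc=0x27 bytes_emitted=3
After char 5 ('P'=15): chars_in_quartet=2 acc=0x9CF bytes_emitted=3
After char 6 ('S'=18): chars_in_quartet=3 acc=0x273D2 bytes_emitted=3
After char 7 ('Y'=24): chars_in_quartet=4 acc=0x9CF498 -> emit 9C F4 98, reset; bytes_emitted=6
After char 8 ('O'=14): chars_in_quartet=1 acc=0xE bytes_emitted=6
After char 9 ('A'=0): chars_in_quartet=2 acc=0x380 bytes_emitted=6
Padding '==': partial quartet acc=0x380 -> emit 38; bytes_emitted=7

Answer: 9D 5F FF 9C F4 98 38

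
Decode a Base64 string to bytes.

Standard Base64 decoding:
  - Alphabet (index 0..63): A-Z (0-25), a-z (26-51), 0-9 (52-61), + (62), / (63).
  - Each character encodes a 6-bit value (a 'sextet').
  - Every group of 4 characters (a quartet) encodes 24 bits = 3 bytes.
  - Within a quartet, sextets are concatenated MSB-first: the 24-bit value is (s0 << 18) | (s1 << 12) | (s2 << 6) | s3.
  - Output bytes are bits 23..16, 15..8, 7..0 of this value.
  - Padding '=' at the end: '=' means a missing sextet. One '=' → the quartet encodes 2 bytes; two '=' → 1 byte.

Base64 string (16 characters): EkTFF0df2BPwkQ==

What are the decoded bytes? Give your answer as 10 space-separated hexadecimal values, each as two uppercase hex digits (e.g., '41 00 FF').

Answer: 12 44 C5 17 47 5F D8 13 F0 91

Derivation:
After char 0 ('E'=4): chars_in_quartet=1 acc=0x4 bytes_emitted=0
After char 1 ('k'=36): chars_in_quartet=2 acc=0x124 bytes_emitted=0
After char 2 ('T'=19): chars_in_quartet=3 acc=0x4913 bytes_emitted=0
After char 3 ('F'=5): chars_in_quartet=4 acc=0x1244C5 -> emit 12 44 C5, reset; bytes_emitted=3
After char 4 ('F'=5): chars_in_quartet=1 acc=0x5 bytes_emitted=3
After char 5 ('0'=52): chars_in_quartet=2 acc=0x174 bytes_emitted=3
After char 6 ('d'=29): chars_in_quartet=3 acc=0x5D1D bytes_emitted=3
After char 7 ('f'=31): chars_in_quartet=4 acc=0x17475F -> emit 17 47 5F, reset; bytes_emitted=6
After char 8 ('2'=54): chars_in_quartet=1 acc=0x36 bytes_emitted=6
After char 9 ('B'=1): chars_in_quartet=2 acc=0xD81 bytes_emitted=6
After char 10 ('P'=15): chars_in_quartet=3 acc=0x3604F bytes_emitted=6
After char 11 ('w'=48): chars_in_quartet=4 acc=0xD813F0 -> emit D8 13 F0, reset; bytes_emitted=9
After char 12 ('k'=36): chars_in_quartet=1 acc=0x24 bytes_emitted=9
After char 13 ('Q'=16): chars_in_quartet=2 acc=0x910 bytes_emitted=9
Padding '==': partial quartet acc=0x910 -> emit 91; bytes_emitted=10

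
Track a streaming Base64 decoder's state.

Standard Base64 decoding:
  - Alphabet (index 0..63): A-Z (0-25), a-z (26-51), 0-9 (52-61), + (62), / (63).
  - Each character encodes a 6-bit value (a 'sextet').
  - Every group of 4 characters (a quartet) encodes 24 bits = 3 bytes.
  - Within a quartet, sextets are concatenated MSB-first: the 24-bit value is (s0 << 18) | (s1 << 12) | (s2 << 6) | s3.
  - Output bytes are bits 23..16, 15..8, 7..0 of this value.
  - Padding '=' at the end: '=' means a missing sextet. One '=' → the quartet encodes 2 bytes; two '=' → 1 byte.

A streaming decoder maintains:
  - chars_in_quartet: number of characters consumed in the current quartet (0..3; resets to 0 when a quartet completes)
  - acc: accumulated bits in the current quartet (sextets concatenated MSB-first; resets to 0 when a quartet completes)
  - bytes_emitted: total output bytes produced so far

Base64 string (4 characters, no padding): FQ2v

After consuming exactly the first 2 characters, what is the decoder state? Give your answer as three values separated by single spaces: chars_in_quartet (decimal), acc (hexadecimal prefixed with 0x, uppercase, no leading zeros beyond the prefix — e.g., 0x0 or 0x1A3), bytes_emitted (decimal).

After char 0 ('F'=5): chars_in_quartet=1 acc=0x5 bytes_emitted=0
After char 1 ('Q'=16): chars_in_quartet=2 acc=0x150 bytes_emitted=0

Answer: 2 0x150 0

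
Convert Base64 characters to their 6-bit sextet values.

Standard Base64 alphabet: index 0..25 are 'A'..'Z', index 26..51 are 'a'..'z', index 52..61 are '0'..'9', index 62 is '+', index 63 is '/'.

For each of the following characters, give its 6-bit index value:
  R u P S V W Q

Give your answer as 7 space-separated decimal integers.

'R': A..Z range, ord('R') − ord('A') = 17
'u': a..z range, 26 + ord('u') − ord('a') = 46
'P': A..Z range, ord('P') − ord('A') = 15
'S': A..Z range, ord('S') − ord('A') = 18
'V': A..Z range, ord('V') − ord('A') = 21
'W': A..Z range, ord('W') − ord('A') = 22
'Q': A..Z range, ord('Q') − ord('A') = 16

Answer: 17 46 15 18 21 22 16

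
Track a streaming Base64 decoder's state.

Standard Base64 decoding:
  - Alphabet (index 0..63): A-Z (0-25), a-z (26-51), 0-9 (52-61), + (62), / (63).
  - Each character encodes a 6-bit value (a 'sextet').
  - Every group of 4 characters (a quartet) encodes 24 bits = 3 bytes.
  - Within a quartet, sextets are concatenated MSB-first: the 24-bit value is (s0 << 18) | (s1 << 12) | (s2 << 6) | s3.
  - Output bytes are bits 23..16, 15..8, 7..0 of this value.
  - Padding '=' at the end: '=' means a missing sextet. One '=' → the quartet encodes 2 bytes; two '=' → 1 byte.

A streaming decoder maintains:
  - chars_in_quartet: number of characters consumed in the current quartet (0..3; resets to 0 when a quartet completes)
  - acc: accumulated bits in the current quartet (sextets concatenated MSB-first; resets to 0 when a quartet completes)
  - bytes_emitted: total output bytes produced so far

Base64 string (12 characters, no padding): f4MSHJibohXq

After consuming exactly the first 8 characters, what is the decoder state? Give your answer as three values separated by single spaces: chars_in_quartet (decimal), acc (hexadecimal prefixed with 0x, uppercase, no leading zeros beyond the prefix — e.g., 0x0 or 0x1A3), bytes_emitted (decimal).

After char 0 ('f'=31): chars_in_quartet=1 acc=0x1F bytes_emitted=0
After char 1 ('4'=56): chars_in_quartet=2 acc=0x7F8 bytes_emitted=0
After char 2 ('M'=12): chars_in_quartet=3 acc=0x1FE0C bytes_emitted=0
After char 3 ('S'=18): chars_in_quartet=4 acc=0x7F8312 -> emit 7F 83 12, reset; bytes_emitted=3
After char 4 ('H'=7): chars_in_quartet=1 acc=0x7 bytes_emitted=3
After char 5 ('J'=9): chars_in_quartet=2 acc=0x1C9 bytes_emitted=3
After char 6 ('i'=34): chars_in_quartet=3 acc=0x7262 bytes_emitted=3
After char 7 ('b'=27): chars_in_quartet=4 acc=0x1C989B -> emit 1C 98 9B, reset; bytes_emitted=6

Answer: 0 0x0 6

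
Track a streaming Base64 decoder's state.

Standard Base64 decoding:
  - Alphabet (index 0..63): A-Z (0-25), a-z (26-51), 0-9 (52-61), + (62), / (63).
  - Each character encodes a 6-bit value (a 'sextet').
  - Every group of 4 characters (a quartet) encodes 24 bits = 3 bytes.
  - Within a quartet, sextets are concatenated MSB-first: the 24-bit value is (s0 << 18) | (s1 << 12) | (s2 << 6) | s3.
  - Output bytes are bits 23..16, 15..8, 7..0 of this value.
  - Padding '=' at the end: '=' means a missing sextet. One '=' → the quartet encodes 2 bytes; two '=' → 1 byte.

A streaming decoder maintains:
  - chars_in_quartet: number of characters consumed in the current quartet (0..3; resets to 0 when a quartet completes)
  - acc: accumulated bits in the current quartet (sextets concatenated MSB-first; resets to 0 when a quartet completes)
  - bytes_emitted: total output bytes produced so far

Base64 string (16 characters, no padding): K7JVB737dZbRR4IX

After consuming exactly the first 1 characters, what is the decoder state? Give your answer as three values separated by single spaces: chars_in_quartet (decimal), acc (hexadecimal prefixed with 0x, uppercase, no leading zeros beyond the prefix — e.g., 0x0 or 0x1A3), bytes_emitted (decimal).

Answer: 1 0xA 0

Derivation:
After char 0 ('K'=10): chars_in_quartet=1 acc=0xA bytes_emitted=0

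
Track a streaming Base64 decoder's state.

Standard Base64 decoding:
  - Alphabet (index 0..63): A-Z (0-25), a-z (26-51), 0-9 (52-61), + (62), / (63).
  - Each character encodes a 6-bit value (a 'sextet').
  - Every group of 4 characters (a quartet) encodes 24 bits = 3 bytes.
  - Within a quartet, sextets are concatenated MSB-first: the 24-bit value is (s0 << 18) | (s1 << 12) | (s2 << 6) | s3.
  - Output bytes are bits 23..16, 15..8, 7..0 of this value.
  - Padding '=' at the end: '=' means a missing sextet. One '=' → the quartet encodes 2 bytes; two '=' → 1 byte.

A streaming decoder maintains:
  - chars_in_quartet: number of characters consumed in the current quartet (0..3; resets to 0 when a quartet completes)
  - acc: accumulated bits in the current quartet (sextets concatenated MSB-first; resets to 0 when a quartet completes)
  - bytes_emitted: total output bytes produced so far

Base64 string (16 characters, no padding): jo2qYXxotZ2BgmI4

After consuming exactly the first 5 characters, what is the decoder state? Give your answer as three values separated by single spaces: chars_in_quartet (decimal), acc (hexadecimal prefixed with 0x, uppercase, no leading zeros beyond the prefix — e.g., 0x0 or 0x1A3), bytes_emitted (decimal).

Answer: 1 0x18 3

Derivation:
After char 0 ('j'=35): chars_in_quartet=1 acc=0x23 bytes_emitted=0
After char 1 ('o'=40): chars_in_quartet=2 acc=0x8E8 bytes_emitted=0
After char 2 ('2'=54): chars_in_quartet=3 acc=0x23A36 bytes_emitted=0
After char 3 ('q'=42): chars_in_quartet=4 acc=0x8E8DAA -> emit 8E 8D AA, reset; bytes_emitted=3
After char 4 ('Y'=24): chars_in_quartet=1 acc=0x18 bytes_emitted=3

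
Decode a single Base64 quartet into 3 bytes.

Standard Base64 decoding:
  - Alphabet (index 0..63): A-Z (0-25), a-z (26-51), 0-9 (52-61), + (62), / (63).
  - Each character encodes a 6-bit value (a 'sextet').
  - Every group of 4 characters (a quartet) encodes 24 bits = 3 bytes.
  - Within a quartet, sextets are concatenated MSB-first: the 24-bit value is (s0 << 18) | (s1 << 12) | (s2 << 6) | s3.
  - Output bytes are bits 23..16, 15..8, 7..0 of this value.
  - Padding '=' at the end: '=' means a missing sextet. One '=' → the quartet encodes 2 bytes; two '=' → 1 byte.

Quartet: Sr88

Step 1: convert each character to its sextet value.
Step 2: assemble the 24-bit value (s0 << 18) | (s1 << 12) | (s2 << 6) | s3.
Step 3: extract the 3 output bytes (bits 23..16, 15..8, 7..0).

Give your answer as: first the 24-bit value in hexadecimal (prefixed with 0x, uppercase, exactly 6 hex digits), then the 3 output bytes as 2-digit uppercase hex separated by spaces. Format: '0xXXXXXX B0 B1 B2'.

Answer: 0x4ABF3C 4A BF 3C

Derivation:
Sextets: S=18, r=43, 8=60, 8=60
24-bit: (18<<18) | (43<<12) | (60<<6) | 60
      = 0x480000 | 0x02B000 | 0x000F00 | 0x00003C
      = 0x4ABF3C
Bytes: (v>>16)&0xFF=4A, (v>>8)&0xFF=BF, v&0xFF=3C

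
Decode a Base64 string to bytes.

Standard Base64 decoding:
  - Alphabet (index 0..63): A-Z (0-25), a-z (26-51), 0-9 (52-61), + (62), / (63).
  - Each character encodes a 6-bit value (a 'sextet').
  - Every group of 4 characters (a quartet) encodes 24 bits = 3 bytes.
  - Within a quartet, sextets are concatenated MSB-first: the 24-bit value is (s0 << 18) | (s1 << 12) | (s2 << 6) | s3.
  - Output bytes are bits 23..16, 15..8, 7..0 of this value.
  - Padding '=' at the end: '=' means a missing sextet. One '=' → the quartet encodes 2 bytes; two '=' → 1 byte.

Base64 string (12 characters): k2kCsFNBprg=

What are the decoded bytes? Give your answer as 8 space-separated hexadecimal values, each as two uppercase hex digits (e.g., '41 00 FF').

After char 0 ('k'=36): chars_in_quartet=1 acc=0x24 bytes_emitted=0
After char 1 ('2'=54): chars_in_quartet=2 acc=0x936 bytes_emitted=0
After char 2 ('k'=36): chars_in_quartet=3 acc=0x24DA4 bytes_emitted=0
After char 3 ('C'=2): chars_in_quartet=4 acc=0x936902 -> emit 93 69 02, reset; bytes_emitted=3
After char 4 ('s'=44): chars_in_quartet=1 acc=0x2C bytes_emitted=3
After char 5 ('F'=5): chars_in_quartet=2 acc=0xB05 bytes_emitted=3
After char 6 ('N'=13): chars_in_quartet=3 acc=0x2C14D bytes_emitted=3
After char 7 ('B'=1): chars_in_quartet=4 acc=0xB05341 -> emit B0 53 41, reset; bytes_emitted=6
After char 8 ('p'=41): chars_in_quartet=1 acc=0x29 bytes_emitted=6
After char 9 ('r'=43): chars_in_quartet=2 acc=0xA6B bytes_emitted=6
After char 10 ('g'=32): chars_in_quartet=3 acc=0x29AE0 bytes_emitted=6
Padding '=': partial quartet acc=0x29AE0 -> emit A6 B8; bytes_emitted=8

Answer: 93 69 02 B0 53 41 A6 B8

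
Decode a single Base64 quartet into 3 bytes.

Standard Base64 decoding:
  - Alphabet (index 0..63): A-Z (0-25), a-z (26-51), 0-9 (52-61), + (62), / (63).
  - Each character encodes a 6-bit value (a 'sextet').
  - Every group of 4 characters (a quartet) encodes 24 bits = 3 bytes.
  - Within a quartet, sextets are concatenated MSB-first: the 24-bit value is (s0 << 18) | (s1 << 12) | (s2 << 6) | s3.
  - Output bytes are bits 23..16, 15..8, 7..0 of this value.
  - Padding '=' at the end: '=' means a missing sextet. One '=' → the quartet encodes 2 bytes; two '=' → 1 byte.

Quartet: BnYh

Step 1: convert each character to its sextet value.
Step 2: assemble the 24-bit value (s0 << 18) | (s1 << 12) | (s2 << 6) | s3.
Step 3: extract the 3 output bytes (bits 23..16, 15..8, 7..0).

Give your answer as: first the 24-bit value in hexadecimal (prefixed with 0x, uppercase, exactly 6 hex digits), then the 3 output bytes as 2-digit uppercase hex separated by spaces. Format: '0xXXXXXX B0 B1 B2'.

Sextets: B=1, n=39, Y=24, h=33
24-bit: (1<<18) | (39<<12) | (24<<6) | 33
      = 0x040000 | 0x027000 | 0x000600 | 0x000021
      = 0x067621
Bytes: (v>>16)&0xFF=06, (v>>8)&0xFF=76, v&0xFF=21

Answer: 0x067621 06 76 21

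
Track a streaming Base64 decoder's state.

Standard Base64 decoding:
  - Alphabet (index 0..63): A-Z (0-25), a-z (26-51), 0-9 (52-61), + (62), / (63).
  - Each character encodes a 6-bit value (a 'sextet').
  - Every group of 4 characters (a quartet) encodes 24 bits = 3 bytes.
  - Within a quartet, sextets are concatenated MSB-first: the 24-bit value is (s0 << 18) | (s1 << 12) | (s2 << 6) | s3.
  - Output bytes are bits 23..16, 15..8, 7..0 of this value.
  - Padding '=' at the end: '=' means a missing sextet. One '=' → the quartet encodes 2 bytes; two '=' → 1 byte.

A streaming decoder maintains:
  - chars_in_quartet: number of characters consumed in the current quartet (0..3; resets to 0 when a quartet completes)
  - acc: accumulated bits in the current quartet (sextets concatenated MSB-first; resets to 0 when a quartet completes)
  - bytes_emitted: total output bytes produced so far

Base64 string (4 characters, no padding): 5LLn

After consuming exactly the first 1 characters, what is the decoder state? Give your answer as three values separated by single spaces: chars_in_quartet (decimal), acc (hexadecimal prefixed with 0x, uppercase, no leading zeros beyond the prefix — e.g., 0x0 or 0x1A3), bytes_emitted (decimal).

After char 0 ('5'=57): chars_in_quartet=1 acc=0x39 bytes_emitted=0

Answer: 1 0x39 0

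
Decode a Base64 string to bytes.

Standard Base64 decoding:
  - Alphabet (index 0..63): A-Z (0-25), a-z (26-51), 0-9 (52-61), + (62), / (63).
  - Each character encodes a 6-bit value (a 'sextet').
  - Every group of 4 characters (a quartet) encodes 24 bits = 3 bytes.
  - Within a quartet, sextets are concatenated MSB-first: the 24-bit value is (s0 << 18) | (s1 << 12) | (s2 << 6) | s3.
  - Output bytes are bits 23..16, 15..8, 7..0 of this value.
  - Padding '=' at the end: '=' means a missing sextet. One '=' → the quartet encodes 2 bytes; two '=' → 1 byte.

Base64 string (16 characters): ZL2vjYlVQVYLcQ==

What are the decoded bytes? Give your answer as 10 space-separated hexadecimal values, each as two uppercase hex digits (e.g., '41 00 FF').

After char 0 ('Z'=25): chars_in_quartet=1 acc=0x19 bytes_emitted=0
After char 1 ('L'=11): chars_in_quartet=2 acc=0x64B bytes_emitted=0
After char 2 ('2'=54): chars_in_quartet=3 acc=0x192F6 bytes_emitted=0
After char 3 ('v'=47): chars_in_quartet=4 acc=0x64BDAF -> emit 64 BD AF, reset; bytes_emitted=3
After char 4 ('j'=35): chars_in_quartet=1 acc=0x23 bytes_emitted=3
After char 5 ('Y'=24): chars_in_quartet=2 acc=0x8D8 bytes_emitted=3
After char 6 ('l'=37): chars_in_quartet=3 acc=0x23625 bytes_emitted=3
After char 7 ('V'=21): chars_in_quartet=4 acc=0x8D8955 -> emit 8D 89 55, reset; bytes_emitted=6
After char 8 ('Q'=16): chars_in_quartet=1 acc=0x10 bytes_emitted=6
After char 9 ('V'=21): chars_in_quartet=2 acc=0x415 bytes_emitted=6
After char 10 ('Y'=24): chars_in_quartet=3 acc=0x10558 bytes_emitted=6
After char 11 ('L'=11): chars_in_quartet=4 acc=0x41560B -> emit 41 56 0B, reset; bytes_emitted=9
After char 12 ('c'=28): chars_in_quartet=1 acc=0x1C bytes_emitted=9
After char 13 ('Q'=16): chars_in_quartet=2 acc=0x710 bytes_emitted=9
Padding '==': partial quartet acc=0x710 -> emit 71; bytes_emitted=10

Answer: 64 BD AF 8D 89 55 41 56 0B 71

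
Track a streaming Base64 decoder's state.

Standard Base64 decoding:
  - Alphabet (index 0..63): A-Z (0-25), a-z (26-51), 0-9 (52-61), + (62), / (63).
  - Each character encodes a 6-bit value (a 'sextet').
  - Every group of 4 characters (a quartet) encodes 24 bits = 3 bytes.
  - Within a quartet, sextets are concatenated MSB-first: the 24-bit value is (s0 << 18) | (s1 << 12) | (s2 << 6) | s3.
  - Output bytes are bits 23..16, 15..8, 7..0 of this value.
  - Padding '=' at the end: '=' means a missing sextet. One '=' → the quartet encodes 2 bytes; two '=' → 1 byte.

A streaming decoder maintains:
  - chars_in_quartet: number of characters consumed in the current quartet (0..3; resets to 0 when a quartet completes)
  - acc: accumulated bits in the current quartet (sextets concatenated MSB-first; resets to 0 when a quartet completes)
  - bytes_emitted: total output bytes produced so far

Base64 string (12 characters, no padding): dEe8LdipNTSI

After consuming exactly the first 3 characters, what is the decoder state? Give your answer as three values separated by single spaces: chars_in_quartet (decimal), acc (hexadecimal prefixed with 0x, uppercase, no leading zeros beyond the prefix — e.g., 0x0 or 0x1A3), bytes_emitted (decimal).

After char 0 ('d'=29): chars_in_quartet=1 acc=0x1D bytes_emitted=0
After char 1 ('E'=4): chars_in_quartet=2 acc=0x744 bytes_emitted=0
After char 2 ('e'=30): chars_in_quartet=3 acc=0x1D11E bytes_emitted=0

Answer: 3 0x1D11E 0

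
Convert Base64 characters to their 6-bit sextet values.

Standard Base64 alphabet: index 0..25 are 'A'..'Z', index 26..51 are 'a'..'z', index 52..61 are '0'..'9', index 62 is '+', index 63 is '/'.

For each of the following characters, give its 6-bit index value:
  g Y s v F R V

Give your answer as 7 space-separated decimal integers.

'g': a..z range, 26 + ord('g') − ord('a') = 32
'Y': A..Z range, ord('Y') − ord('A') = 24
's': a..z range, 26 + ord('s') − ord('a') = 44
'v': a..z range, 26 + ord('v') − ord('a') = 47
'F': A..Z range, ord('F') − ord('A') = 5
'R': A..Z range, ord('R') − ord('A') = 17
'V': A..Z range, ord('V') − ord('A') = 21

Answer: 32 24 44 47 5 17 21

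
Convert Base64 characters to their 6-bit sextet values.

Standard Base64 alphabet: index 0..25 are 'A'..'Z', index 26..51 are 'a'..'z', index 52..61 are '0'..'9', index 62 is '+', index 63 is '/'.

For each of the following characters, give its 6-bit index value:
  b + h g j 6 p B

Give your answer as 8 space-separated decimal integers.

'b': a..z range, 26 + ord('b') − ord('a') = 27
'+': index 62
'h': a..z range, 26 + ord('h') − ord('a') = 33
'g': a..z range, 26 + ord('g') − ord('a') = 32
'j': a..z range, 26 + ord('j') − ord('a') = 35
'6': 0..9 range, 52 + ord('6') − ord('0') = 58
'p': a..z range, 26 + ord('p') − ord('a') = 41
'B': A..Z range, ord('B') − ord('A') = 1

Answer: 27 62 33 32 35 58 41 1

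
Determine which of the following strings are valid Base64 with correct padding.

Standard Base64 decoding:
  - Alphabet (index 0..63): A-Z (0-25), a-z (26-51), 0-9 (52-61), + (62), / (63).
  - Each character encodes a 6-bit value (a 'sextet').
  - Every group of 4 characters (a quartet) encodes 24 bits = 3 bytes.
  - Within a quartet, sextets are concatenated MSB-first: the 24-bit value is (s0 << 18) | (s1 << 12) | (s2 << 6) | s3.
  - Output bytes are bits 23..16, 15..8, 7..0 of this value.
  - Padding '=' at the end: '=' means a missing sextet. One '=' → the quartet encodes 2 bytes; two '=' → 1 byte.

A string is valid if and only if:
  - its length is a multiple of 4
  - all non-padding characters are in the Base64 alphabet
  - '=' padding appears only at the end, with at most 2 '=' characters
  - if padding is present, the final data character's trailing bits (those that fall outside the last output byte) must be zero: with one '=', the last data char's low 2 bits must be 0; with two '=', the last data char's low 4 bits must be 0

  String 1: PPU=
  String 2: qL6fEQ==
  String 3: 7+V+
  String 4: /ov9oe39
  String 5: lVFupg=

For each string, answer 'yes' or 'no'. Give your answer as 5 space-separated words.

Answer: yes yes yes yes no

Derivation:
String 1: 'PPU=' → valid
String 2: 'qL6fEQ==' → valid
String 3: '7+V+' → valid
String 4: '/ov9oe39' → valid
String 5: 'lVFupg=' → invalid (len=7 not mult of 4)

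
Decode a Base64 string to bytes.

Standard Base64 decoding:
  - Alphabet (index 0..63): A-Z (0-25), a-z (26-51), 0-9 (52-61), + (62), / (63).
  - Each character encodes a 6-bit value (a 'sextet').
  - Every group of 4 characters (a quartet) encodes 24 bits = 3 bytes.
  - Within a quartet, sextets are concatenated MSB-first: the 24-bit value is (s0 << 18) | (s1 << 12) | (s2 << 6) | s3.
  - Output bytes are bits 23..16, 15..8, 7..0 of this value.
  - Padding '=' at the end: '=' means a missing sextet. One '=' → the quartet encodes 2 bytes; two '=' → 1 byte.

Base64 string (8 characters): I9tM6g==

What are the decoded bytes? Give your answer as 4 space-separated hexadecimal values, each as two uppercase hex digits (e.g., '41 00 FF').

After char 0 ('I'=8): chars_in_quartet=1 acc=0x8 bytes_emitted=0
After char 1 ('9'=61): chars_in_quartet=2 acc=0x23D bytes_emitted=0
After char 2 ('t'=45): chars_in_quartet=3 acc=0x8F6D bytes_emitted=0
After char 3 ('M'=12): chars_in_quartet=4 acc=0x23DB4C -> emit 23 DB 4C, reset; bytes_emitted=3
After char 4 ('6'=58): chars_in_quartet=1 acc=0x3A bytes_emitted=3
After char 5 ('g'=32): chars_in_quartet=2 acc=0xEA0 bytes_emitted=3
Padding '==': partial quartet acc=0xEA0 -> emit EA; bytes_emitted=4

Answer: 23 DB 4C EA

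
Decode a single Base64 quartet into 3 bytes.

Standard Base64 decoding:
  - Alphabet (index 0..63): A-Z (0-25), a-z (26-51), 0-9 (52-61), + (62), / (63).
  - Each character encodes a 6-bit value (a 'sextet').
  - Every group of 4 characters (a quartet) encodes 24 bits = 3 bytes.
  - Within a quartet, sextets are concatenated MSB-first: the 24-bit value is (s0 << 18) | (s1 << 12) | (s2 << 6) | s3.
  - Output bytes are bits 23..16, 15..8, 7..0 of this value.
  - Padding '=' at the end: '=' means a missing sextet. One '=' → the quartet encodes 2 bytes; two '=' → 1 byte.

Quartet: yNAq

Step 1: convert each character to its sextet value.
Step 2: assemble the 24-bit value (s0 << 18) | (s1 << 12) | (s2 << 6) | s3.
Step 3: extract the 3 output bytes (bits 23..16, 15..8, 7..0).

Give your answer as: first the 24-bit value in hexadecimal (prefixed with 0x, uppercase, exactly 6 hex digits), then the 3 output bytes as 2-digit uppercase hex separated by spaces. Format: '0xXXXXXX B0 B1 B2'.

Answer: 0xC8D02A C8 D0 2A

Derivation:
Sextets: y=50, N=13, A=0, q=42
24-bit: (50<<18) | (13<<12) | (0<<6) | 42
      = 0xC80000 | 0x00D000 | 0x000000 | 0x00002A
      = 0xC8D02A
Bytes: (v>>16)&0xFF=C8, (v>>8)&0xFF=D0, v&0xFF=2A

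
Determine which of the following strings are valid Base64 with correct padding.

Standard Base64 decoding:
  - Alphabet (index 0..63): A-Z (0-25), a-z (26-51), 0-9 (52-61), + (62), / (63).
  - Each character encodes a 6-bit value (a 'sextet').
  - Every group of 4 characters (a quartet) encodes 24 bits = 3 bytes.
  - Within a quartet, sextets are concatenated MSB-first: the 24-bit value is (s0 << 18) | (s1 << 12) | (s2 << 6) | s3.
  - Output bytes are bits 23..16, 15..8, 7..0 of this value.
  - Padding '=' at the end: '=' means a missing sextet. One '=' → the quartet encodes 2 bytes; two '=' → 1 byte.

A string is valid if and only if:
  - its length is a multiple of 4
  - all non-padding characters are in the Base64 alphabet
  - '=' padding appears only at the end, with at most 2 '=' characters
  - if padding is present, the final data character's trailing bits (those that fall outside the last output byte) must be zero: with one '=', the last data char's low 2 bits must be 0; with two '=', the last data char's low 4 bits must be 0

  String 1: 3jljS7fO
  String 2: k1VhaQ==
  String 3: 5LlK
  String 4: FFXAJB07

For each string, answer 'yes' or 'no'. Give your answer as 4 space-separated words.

Answer: yes yes yes yes

Derivation:
String 1: '3jljS7fO' → valid
String 2: 'k1VhaQ==' → valid
String 3: '5LlK' → valid
String 4: 'FFXAJB07' → valid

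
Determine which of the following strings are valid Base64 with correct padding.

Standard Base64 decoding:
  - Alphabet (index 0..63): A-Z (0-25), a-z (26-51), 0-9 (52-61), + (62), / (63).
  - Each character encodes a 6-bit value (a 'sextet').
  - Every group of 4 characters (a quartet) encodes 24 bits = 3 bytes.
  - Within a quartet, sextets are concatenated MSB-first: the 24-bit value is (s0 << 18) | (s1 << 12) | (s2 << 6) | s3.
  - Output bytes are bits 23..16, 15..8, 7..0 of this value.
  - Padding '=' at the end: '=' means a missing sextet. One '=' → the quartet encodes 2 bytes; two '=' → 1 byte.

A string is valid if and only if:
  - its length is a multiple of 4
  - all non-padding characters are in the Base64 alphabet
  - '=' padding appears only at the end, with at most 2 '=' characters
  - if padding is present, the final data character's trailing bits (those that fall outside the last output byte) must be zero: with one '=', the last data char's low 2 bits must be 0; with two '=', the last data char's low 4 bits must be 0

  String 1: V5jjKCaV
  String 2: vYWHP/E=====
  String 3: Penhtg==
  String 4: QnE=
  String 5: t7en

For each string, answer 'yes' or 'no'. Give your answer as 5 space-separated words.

String 1: 'V5jjKCaV' → valid
String 2: 'vYWHP/E=====' → invalid (5 pad chars (max 2))
String 3: 'Penhtg==' → valid
String 4: 'QnE=' → valid
String 5: 't7en' → valid

Answer: yes no yes yes yes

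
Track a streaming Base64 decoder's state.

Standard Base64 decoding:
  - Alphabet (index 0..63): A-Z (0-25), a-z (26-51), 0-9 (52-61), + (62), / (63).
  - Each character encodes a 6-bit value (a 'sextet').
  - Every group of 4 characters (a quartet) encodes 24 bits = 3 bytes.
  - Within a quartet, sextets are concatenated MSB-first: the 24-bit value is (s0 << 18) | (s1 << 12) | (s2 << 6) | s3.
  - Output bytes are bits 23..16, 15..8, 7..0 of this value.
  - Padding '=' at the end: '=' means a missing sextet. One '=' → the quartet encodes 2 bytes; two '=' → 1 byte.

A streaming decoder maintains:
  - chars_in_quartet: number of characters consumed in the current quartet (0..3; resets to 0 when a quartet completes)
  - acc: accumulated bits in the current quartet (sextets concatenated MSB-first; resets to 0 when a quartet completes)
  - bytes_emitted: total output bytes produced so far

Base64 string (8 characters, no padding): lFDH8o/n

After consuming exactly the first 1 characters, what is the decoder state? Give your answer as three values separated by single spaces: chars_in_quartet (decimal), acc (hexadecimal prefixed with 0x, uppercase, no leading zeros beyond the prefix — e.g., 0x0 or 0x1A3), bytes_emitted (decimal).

Answer: 1 0x25 0

Derivation:
After char 0 ('l'=37): chars_in_quartet=1 acc=0x25 bytes_emitted=0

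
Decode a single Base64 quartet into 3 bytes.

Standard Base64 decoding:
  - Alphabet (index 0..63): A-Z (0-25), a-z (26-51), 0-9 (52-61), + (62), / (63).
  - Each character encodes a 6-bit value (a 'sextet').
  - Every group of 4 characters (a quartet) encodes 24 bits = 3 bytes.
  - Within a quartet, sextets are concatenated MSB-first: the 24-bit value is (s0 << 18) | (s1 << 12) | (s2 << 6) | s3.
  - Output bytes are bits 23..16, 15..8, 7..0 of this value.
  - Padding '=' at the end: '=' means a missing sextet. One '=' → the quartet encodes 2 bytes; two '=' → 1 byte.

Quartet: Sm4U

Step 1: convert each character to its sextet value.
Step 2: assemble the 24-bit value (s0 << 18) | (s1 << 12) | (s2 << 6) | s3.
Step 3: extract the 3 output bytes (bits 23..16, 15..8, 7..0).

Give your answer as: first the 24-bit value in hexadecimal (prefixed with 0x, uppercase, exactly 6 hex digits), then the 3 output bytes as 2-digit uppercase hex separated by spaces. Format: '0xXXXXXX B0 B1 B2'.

Answer: 0x4A6E14 4A 6E 14

Derivation:
Sextets: S=18, m=38, 4=56, U=20
24-bit: (18<<18) | (38<<12) | (56<<6) | 20
      = 0x480000 | 0x026000 | 0x000E00 | 0x000014
      = 0x4A6E14
Bytes: (v>>16)&0xFF=4A, (v>>8)&0xFF=6E, v&0xFF=14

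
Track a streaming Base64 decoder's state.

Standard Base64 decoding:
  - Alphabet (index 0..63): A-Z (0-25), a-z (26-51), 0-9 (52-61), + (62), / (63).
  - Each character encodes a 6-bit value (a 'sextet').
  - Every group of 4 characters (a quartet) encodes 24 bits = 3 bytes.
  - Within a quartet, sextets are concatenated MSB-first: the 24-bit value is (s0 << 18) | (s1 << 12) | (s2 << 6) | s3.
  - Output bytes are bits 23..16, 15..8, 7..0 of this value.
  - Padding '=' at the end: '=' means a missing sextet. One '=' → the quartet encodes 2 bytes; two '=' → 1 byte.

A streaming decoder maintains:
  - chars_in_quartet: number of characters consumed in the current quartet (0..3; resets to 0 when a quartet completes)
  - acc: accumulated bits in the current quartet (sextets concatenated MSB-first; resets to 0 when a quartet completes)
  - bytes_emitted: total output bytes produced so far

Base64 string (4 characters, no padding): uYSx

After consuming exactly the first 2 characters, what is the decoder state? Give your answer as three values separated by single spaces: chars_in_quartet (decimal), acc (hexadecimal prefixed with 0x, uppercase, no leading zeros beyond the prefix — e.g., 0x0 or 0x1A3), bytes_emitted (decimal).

After char 0 ('u'=46): chars_in_quartet=1 acc=0x2E bytes_emitted=0
After char 1 ('Y'=24): chars_in_quartet=2 acc=0xB98 bytes_emitted=0

Answer: 2 0xB98 0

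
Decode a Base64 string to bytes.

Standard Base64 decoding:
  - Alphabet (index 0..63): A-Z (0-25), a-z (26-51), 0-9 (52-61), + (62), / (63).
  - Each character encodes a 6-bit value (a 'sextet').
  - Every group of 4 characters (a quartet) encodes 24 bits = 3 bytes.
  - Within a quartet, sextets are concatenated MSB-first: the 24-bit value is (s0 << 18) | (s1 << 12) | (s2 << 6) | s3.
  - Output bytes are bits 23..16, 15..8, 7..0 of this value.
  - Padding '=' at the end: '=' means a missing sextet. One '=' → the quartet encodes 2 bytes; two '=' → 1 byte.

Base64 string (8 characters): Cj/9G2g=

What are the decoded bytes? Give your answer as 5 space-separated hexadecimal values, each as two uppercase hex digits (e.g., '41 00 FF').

Answer: 0A 3F FD 1B 68

Derivation:
After char 0 ('C'=2): chars_in_quartet=1 acc=0x2 bytes_emitted=0
After char 1 ('j'=35): chars_in_quartet=2 acc=0xA3 bytes_emitted=0
After char 2 ('/'=63): chars_in_quartet=3 acc=0x28FF bytes_emitted=0
After char 3 ('9'=61): chars_in_quartet=4 acc=0xA3FFD -> emit 0A 3F FD, reset; bytes_emitted=3
After char 4 ('G'=6): chars_in_quartet=1 acc=0x6 bytes_emitted=3
After char 5 ('2'=54): chars_in_quartet=2 acc=0x1B6 bytes_emitted=3
After char 6 ('g'=32): chars_in_quartet=3 acc=0x6DA0 bytes_emitted=3
Padding '=': partial quartet acc=0x6DA0 -> emit 1B 68; bytes_emitted=5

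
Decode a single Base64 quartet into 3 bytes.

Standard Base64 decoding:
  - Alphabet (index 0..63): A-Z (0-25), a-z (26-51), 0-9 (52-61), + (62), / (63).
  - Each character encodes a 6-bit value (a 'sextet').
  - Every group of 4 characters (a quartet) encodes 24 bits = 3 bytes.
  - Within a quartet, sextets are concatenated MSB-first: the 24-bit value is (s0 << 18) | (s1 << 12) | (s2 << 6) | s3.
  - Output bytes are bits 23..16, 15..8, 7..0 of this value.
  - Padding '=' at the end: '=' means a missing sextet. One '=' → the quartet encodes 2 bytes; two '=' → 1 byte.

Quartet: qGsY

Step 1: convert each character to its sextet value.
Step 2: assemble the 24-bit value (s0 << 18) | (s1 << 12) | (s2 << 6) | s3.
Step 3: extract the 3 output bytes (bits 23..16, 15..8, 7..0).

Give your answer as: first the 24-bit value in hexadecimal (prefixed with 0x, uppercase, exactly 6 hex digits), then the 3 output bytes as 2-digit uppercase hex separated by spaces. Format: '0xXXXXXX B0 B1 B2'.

Sextets: q=42, G=6, s=44, Y=24
24-bit: (42<<18) | (6<<12) | (44<<6) | 24
      = 0xA80000 | 0x006000 | 0x000B00 | 0x000018
      = 0xA86B18
Bytes: (v>>16)&0xFF=A8, (v>>8)&0xFF=6B, v&0xFF=18

Answer: 0xA86B18 A8 6B 18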